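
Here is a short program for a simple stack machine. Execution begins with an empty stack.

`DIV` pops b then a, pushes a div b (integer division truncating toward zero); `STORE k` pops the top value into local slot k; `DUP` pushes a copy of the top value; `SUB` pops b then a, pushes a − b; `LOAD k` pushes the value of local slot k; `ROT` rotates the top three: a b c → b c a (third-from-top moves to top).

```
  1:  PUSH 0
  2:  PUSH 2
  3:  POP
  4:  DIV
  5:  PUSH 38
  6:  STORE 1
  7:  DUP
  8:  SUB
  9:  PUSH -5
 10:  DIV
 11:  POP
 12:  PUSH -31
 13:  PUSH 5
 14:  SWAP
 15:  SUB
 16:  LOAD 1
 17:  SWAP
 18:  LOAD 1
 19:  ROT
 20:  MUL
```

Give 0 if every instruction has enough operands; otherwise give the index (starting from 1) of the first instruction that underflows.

PUSH 0  0
PUSH 2  0 2
POP     0
DIV  — needs 2 operands, stack has 1 → underflow

4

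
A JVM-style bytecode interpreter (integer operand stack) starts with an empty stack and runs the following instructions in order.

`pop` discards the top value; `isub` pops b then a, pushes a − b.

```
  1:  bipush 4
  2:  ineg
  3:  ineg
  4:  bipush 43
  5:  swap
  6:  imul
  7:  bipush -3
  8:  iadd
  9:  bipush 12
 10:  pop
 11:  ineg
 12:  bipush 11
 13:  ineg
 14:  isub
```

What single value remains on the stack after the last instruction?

-158

bipush 4   [4]
ineg       [-4]
ineg       [4]
bipush 43  [4, 43]
swap       [43, 4]
imul       [172]
bipush -3  [172, -3]
iadd       [169]
bipush 12  [169, 12]
pop        [169]
ineg       [-169]
bipush 11  [-169, 11]
ineg       [-169, -11]
isub       [-158]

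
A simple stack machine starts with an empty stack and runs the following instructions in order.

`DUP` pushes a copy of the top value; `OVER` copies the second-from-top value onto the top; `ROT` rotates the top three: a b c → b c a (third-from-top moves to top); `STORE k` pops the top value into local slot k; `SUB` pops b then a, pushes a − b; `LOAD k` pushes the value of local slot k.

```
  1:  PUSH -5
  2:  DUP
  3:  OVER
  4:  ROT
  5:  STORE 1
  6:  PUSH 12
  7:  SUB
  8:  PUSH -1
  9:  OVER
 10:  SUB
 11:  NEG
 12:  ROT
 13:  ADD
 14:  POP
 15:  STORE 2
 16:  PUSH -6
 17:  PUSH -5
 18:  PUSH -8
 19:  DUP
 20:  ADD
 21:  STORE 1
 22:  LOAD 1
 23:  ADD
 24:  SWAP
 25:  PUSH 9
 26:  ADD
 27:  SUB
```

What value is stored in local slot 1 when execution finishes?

-16

PUSH -5  [-5]
DUP      [-5, -5]
OVER     [-5, -5, -5]
ROT      [-5, -5, -5]
STORE 1  [-5, -5]
PUSH 12  [-5, -5, 12]
SUB      [-5, -17]
PUSH -1  [-5, -17, -1]
OVER     [-5, -17, -1, -17]
SUB      [-5, -17, 16]
NEG      [-5, -17, -16]
ROT      [-17, -16, -5]
ADD      [-17, -21]
POP      [-17]
STORE 2  []
PUSH -6  [-6]
PUSH -5  [-6, -5]
PUSH -8  [-6, -5, -8]
DUP      [-6, -5, -8, -8]
ADD      [-6, -5, -16]
STORE 1  [-6, -5]
LOAD 1   [-6, -5, -16]
ADD      [-6, -21]
SWAP     [-21, -6]
PUSH 9   [-21, -6, 9]
ADD      [-21, 3]
SUB      [-24]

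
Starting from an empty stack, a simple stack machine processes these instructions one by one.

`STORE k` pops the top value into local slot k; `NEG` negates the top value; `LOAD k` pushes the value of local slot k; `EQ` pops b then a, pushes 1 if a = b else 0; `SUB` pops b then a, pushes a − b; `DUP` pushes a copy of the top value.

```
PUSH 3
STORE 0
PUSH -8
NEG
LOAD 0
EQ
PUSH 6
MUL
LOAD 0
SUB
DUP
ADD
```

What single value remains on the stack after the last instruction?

PUSH 3  → [3]
STORE 0 → []
PUSH -8 → [-8]
NEG     → [8]
LOAD 0  → [8, 3]
EQ      → [0]
PUSH 6  → [0, 6]
MUL     → [0]
LOAD 0  → [0, 3]
SUB     → [-3]
DUP     → [-3, -3]
ADD     → [-6]

-6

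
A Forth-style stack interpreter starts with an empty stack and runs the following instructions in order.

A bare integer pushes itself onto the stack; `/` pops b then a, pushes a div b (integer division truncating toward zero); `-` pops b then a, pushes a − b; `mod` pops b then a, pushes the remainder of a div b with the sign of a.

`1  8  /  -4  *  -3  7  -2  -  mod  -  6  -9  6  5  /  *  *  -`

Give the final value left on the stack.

1   → 1
8   → 1 8
/   → 0
-4  → 0 -4
*   → 0
-3  → 0 -3
7   → 0 -3 7
-2  → 0 -3 7 -2
-   → 0 -3 9
mod → 0 -3
-   → 3
6   → 3 6
-9  → 3 6 -9
6   → 3 6 -9 6
5   → 3 6 -9 6 5
/   → 3 6 -9 1
*   → 3 6 -9
*   → 3 -54
-   → 57

57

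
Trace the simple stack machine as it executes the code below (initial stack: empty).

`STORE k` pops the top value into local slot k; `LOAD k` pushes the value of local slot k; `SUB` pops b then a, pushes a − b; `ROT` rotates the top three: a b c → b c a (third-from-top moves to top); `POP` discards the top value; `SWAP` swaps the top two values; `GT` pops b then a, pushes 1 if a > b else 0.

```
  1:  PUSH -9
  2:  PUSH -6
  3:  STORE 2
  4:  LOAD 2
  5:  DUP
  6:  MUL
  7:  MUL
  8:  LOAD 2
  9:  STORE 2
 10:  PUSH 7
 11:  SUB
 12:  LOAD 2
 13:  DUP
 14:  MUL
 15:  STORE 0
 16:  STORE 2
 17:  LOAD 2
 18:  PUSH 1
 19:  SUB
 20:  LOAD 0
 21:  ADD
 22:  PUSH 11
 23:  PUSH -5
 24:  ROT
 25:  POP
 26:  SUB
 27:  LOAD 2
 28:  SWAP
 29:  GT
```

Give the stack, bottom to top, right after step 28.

[-331, 16]

PUSH -9 -> [-9]
PUSH -6 -> [-9, -6]
STORE 2 -> [-9]
LOAD 2  -> [-9, -6]
DUP     -> [-9, -6, -6]
MUL     -> [-9, 36]
MUL     -> [-324]
LOAD 2  -> [-324, -6]
STORE 2 -> [-324]
PUSH 7  -> [-324, 7]
SUB     -> [-331]
LOAD 2  -> [-331, -6]
DUP     -> [-331, -6, -6]
MUL     -> [-331, 36]
STORE 0 -> [-331]
STORE 2 -> []
LOAD 2  -> [-331]
PUSH 1  -> [-331, 1]
SUB     -> [-332]
LOAD 0  -> [-332, 36]
ADD     -> [-296]
PUSH 11 -> [-296, 11]
PUSH -5 -> [-296, 11, -5]
ROT     -> [11, -5, -296]
POP     -> [11, -5]
SUB     -> [16]
LOAD 2  -> [16, -331]
SWAP    -> [-331, 16]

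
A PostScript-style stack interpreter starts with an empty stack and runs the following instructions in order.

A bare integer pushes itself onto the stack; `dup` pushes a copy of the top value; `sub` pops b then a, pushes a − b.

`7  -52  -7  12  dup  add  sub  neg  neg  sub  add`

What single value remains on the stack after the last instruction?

-14

7   → 7
-52 → 7 -52
-7  → 7 -52 -7
12  → 7 -52 -7 12
dup → 7 -52 -7 12 12
add → 7 -52 -7 24
sub → 7 -52 -31
neg → 7 -52 31
neg → 7 -52 -31
sub → 7 -21
add → -14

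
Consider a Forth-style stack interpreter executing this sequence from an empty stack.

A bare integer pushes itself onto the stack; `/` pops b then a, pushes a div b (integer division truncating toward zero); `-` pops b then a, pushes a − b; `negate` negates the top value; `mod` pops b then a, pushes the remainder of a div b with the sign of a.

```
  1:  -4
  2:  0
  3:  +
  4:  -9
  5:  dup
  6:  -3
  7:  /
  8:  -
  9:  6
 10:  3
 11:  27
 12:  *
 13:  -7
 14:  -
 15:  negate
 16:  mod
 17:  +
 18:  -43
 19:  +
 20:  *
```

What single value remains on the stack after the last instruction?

-4     → -4
0      → -4 0
+      → -4
-9     → -4 -9
dup    → -4 -9 -9
-3     → -4 -9 -9 -3
/      → -4 -9 3
-      → -4 -12
6      → -4 -12 6
3      → -4 -12 6 3
27     → -4 -12 6 3 27
*      → -4 -12 6 81
-7     → -4 -12 6 81 -7
-      → -4 -12 6 88
negate → -4 -12 6 -88
mod    → -4 -12 6
+      → -4 -6
-43    → -4 -6 -43
+      → -4 -49
*      → 196

196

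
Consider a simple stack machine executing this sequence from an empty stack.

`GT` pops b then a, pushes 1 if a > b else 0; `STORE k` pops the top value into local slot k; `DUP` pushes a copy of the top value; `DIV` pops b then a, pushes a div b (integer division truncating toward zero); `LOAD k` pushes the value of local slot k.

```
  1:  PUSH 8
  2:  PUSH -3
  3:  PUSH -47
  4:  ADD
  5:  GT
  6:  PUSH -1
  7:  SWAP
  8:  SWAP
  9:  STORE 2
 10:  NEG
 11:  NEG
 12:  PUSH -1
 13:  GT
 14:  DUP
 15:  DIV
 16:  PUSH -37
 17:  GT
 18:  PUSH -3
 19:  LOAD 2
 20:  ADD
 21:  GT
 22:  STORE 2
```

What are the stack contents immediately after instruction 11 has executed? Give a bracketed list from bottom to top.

PUSH 8    [8]
PUSH -3   [8, -3]
PUSH -47  [8, -3, -47]
ADD       [8, -50]
GT        [1]
PUSH -1   [1, -1]
SWAP      [-1, 1]
SWAP      [1, -1]
STORE 2   [1]
NEG       [-1]
NEG       [1]

[1]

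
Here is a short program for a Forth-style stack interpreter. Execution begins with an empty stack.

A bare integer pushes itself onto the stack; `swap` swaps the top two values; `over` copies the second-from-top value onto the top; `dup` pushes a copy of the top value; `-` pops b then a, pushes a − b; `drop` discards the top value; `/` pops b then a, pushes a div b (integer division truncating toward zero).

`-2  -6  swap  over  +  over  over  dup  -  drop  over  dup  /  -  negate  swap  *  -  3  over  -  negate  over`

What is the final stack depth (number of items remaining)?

-2     : [-2]
-6     : [-2, -6]
swap   : [-6, -2]
over   : [-6, -2, -6]
+      : [-6, -8]
over   : [-6, -8, -6]
over   : [-6, -8, -6, -8]
dup    : [-6, -8, -6, -8, -8]
-      : [-6, -8, -6, 0]
drop   : [-6, -8, -6]
over   : [-6, -8, -6, -8]
dup    : [-6, -8, -6, -8, -8]
/      : [-6, -8, -6, 1]
-      : [-6, -8, -7]
negate : [-6, -8, 7]
swap   : [-6, 7, -8]
*      : [-6, -56]
-      : [50]
3      : [50, 3]
over   : [50, 3, 50]
-      : [50, -47]
negate : [50, 47]
over   : [50, 47, 50]

3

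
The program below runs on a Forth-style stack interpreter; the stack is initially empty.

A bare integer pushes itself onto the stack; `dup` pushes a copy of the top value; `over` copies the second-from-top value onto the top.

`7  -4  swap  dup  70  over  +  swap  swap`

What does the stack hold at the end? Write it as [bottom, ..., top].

[-4, 7, 7, 77]

7    : [7]
-4   : [7, -4]
swap : [-4, 7]
dup  : [-4, 7, 7]
70   : [-4, 7, 7, 70]
over : [-4, 7, 7, 70, 7]
+    : [-4, 7, 7, 77]
swap : [-4, 7, 77, 7]
swap : [-4, 7, 7, 77]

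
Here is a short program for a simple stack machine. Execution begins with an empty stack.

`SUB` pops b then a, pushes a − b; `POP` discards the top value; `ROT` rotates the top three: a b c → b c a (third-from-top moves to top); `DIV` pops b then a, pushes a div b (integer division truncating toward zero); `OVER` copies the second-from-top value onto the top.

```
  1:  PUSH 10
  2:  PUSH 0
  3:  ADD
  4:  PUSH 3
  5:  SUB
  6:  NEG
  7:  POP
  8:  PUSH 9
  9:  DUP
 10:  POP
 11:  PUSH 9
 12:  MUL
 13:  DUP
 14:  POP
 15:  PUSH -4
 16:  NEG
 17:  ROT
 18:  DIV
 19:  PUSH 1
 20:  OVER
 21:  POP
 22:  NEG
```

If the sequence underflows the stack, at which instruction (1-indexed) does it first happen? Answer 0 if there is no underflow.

PUSH 10 : [10]
PUSH 0  : [10, 0]
ADD     : [10]
PUSH 3  : [10, 3]
SUB     : [7]
NEG     : [-7]
POP     : []
PUSH 9  : [9]
DUP     : [9, 9]
POP     : [9]
PUSH 9  : [9, 9]
MUL     : [81]
DUP     : [81, 81]
POP     : [81]
PUSH -4 : [81, -4]
NEG     : [81, 4]
ROT  — needs 3 operands, stack has 2 → underflow

17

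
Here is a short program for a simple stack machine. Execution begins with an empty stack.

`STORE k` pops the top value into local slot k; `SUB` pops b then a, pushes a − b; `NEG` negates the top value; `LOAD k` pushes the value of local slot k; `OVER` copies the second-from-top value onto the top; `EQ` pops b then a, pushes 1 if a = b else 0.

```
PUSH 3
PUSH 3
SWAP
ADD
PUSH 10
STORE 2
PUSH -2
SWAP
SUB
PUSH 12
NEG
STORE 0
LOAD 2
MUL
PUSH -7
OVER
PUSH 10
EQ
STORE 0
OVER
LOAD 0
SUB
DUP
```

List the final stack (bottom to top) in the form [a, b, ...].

PUSH 3  -> [3]
PUSH 3  -> [3, 3]
SWAP    -> [3, 3]
ADD     -> [6]
PUSH 10 -> [6, 10]
STORE 2 -> [6]
PUSH -2 -> [6, -2]
SWAP    -> [-2, 6]
SUB     -> [-8]
PUSH 12 -> [-8, 12]
NEG     -> [-8, -12]
STORE 0 -> [-8]
LOAD 2  -> [-8, 10]
MUL     -> [-80]
PUSH -7 -> [-80, -7]
OVER    -> [-80, -7, -80]
PUSH 10 -> [-80, -7, -80, 10]
EQ      -> [-80, -7, 0]
STORE 0 -> [-80, -7]
OVER    -> [-80, -7, -80]
LOAD 0  -> [-80, -7, -80, 0]
SUB     -> [-80, -7, -80]
DUP     -> [-80, -7, -80, -80]

[-80, -7, -80, -80]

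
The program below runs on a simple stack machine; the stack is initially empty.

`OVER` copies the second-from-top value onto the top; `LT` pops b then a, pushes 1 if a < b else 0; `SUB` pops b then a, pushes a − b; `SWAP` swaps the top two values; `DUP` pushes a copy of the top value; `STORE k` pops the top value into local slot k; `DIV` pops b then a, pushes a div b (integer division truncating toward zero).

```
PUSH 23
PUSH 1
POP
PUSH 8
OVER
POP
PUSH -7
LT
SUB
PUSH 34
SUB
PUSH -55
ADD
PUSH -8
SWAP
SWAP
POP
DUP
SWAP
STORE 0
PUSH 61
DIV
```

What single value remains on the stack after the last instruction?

-1

PUSH 23  -> [23]
PUSH 1   -> [23, 1]
POP      -> [23]
PUSH 8   -> [23, 8]
OVER     -> [23, 8, 23]
POP      -> [23, 8]
PUSH -7  -> [23, 8, -7]
LT       -> [23, 0]
SUB      -> [23]
PUSH 34  -> [23, 34]
SUB      -> [-11]
PUSH -55 -> [-11, -55]
ADD      -> [-66]
PUSH -8  -> [-66, -8]
SWAP     -> [-8, -66]
SWAP     -> [-66, -8]
POP      -> [-66]
DUP      -> [-66, -66]
SWAP     -> [-66, -66]
STORE 0  -> [-66]
PUSH 61  -> [-66, 61]
DIV      -> [-1]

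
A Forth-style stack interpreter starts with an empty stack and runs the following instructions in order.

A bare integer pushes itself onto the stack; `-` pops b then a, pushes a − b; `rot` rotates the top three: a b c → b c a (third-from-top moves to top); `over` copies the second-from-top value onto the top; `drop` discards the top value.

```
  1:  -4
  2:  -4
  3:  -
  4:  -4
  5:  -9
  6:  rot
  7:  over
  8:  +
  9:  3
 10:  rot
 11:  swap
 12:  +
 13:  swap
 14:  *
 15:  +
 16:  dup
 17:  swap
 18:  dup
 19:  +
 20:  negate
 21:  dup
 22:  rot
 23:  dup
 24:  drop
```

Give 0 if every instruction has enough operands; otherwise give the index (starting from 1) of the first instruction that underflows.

-4     -> -4
-4     -> -4 -4
-      -> 0
-4     -> 0 -4
-9     -> 0 -4 -9
rot    -> -4 -9 0
over   -> -4 -9 0 -9
+      -> -4 -9 -9
3      -> -4 -9 -9 3
rot    -> -4 -9 3 -9
swap   -> -4 -9 -9 3
+      -> -4 -9 -6
swap   -> -4 -6 -9
*      -> -4 54
+      -> 50
dup    -> 50 50
swap   -> 50 50
dup    -> 50 50 50
+      -> 50 100
negate -> 50 -100
dup    -> 50 -100 -100
rot    -> -100 -100 50
dup    -> -100 -100 50 50
drop   -> -100 -100 50

0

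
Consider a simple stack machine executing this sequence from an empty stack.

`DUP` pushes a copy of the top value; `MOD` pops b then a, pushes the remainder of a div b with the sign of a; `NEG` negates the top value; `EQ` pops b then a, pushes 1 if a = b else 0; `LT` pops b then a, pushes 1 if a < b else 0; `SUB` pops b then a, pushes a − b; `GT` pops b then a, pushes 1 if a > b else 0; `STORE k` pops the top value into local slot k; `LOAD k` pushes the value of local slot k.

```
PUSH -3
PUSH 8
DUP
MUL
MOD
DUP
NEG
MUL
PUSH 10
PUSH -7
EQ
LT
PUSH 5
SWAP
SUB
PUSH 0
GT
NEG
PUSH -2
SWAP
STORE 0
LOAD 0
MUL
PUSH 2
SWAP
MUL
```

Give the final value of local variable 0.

PUSH -3  -3
PUSH 8   -3 8
DUP      -3 8 8
MUL      -3 64
MOD      -3
DUP      -3 -3
NEG      -3 3
MUL      -9
PUSH 10  -9 10
PUSH -7  -9 10 -7
EQ       -9 0
LT       1
PUSH 5   1 5
SWAP     5 1
SUB      4
PUSH 0   4 0
GT       1
NEG      -1
PUSH -2  -1 -2
SWAP     -2 -1
STORE 0  -2
LOAD 0   -2 -1
MUL      2
PUSH 2   2 2
SWAP     2 2
MUL      4

-1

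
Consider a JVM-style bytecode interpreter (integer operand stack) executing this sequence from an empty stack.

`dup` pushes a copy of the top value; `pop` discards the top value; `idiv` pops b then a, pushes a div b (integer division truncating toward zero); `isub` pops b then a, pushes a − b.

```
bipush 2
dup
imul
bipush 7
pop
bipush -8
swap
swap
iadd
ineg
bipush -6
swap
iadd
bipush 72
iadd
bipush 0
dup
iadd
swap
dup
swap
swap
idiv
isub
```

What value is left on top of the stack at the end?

bipush 2  → 2
dup       → 2 2
imul      → 4
bipush 7  → 4 7
pop       → 4
bipush -8 → 4 -8
swap      → -8 4
swap      → 4 -8
iadd      → -4
ineg      → 4
bipush -6 → 4 -6
swap      → -6 4
iadd      → -2
bipush 72 → -2 72
iadd      → 70
bipush 0  → 70 0
dup       → 70 0 0
iadd      → 70 0
swap      → 0 70
dup       → 0 70 70
swap      → 0 70 70
swap      → 0 70 70
idiv      → 0 1
isub      → -1

-1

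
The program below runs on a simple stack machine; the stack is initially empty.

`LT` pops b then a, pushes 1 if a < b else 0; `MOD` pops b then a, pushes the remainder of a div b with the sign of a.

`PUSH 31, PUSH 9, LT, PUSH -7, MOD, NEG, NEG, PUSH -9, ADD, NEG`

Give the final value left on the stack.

9

PUSH 31 → 31
PUSH 9  → 31 9
LT      → 0
PUSH -7 → 0 -7
MOD     → 0
NEG     → 0
NEG     → 0
PUSH -9 → 0 -9
ADD     → -9
NEG     → 9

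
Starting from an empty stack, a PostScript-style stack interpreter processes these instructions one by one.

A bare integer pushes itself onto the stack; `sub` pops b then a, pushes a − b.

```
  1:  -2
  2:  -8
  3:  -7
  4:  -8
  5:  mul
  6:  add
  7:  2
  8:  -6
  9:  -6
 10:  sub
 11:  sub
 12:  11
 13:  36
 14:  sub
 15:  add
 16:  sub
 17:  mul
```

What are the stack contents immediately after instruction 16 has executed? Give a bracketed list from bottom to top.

-2  → [-2]
-8  → [-2, -8]
-7  → [-2, -8, -7]
-8  → [-2, -8, -7, -8]
mul → [-2, -8, 56]
add → [-2, 48]
2   → [-2, 48, 2]
-6  → [-2, 48, 2, -6]
-6  → [-2, 48, 2, -6, -6]
sub → [-2, 48, 2, 0]
sub → [-2, 48, 2]
11  → [-2, 48, 2, 11]
36  → [-2, 48, 2, 11, 36]
sub → [-2, 48, 2, -25]
add → [-2, 48, -23]
sub → [-2, 71]

[-2, 71]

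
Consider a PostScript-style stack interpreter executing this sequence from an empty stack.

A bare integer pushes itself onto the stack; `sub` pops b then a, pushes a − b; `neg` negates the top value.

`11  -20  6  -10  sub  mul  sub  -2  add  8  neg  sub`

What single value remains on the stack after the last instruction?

11  -> [11]
-20 -> [11, -20]
6   -> [11, -20, 6]
-10 -> [11, -20, 6, -10]
sub -> [11, -20, 16]
mul -> [11, -320]
sub -> [331]
-2  -> [331, -2]
add -> [329]
8   -> [329, 8]
neg -> [329, -8]
sub -> [337]

337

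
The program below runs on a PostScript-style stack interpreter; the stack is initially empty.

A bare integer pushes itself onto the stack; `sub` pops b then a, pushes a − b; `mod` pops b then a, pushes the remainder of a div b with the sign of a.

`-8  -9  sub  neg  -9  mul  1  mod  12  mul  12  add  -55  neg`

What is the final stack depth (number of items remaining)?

-8  : -8
-9  : -8 -9
sub : 1
neg : -1
-9  : -1 -9
mul : 9
1   : 9 1
mod : 0
12  : 0 12
mul : 0
12  : 0 12
add : 12
-55 : 12 -55
neg : 12 55

2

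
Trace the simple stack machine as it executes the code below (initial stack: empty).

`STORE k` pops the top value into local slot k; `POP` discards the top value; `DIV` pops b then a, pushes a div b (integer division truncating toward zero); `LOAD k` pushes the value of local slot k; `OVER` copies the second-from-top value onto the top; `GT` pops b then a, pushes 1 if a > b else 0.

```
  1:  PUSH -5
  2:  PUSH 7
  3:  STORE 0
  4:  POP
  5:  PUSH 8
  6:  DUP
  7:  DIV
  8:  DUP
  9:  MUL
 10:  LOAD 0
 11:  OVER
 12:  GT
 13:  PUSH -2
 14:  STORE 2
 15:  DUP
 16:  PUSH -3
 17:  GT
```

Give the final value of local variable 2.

PUSH -5 → [-5]
PUSH 7  → [-5, 7]
STORE 0 → [-5]
POP     → []
PUSH 8  → [8]
DUP     → [8, 8]
DIV     → [1]
DUP     → [1, 1]
MUL     → [1]
LOAD 0  → [1, 7]
OVER    → [1, 7, 1]
GT      → [1, 1]
PUSH -2 → [1, 1, -2]
STORE 2 → [1, 1]
DUP     → [1, 1, 1]
PUSH -3 → [1, 1, 1, -3]
GT      → [1, 1, 1]

-2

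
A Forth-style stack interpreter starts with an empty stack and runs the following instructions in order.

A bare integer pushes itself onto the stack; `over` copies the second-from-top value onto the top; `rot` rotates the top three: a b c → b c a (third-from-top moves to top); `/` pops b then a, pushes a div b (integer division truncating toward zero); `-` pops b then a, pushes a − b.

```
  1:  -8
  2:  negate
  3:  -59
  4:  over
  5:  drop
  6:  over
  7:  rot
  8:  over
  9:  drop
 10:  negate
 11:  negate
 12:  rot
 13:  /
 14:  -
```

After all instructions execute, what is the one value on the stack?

8

-8     -> [-8]
negate -> [8]
-59    -> [8, -59]
over   -> [8, -59, 8]
drop   -> [8, -59]
over   -> [8, -59, 8]
rot    -> [-59, 8, 8]
over   -> [-59, 8, 8, 8]
drop   -> [-59, 8, 8]
negate -> [-59, 8, -8]
negate -> [-59, 8, 8]
rot    -> [8, 8, -59]
/      -> [8, 0]
-      -> [8]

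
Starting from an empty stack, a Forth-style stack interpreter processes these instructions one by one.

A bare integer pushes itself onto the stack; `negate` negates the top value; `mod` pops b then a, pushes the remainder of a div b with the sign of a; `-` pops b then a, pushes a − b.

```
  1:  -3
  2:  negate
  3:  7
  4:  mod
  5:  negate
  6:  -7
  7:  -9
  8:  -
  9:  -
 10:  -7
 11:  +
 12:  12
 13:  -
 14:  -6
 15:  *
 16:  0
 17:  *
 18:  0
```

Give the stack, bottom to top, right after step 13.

[-24]

-3      -3
negate  3
7       3 7
mod     3
negate  -3
-7      -3 -7
-9      -3 -7 -9
-       -3 2
-       -5
-7      -5 -7
+       -12
12      -12 12
-       -24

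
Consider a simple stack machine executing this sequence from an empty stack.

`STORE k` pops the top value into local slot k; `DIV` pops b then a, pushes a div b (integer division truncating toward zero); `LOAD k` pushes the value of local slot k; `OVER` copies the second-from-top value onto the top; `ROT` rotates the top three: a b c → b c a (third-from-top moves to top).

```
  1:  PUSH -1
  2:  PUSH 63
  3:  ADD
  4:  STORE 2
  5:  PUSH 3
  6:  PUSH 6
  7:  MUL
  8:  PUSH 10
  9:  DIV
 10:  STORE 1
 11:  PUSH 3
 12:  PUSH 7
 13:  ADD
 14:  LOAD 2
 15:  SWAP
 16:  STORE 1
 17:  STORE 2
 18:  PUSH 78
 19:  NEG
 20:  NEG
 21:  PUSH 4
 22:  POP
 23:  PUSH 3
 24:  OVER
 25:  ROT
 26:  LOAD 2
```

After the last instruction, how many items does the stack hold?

4

PUSH -1 → [-1]
PUSH 63 → [-1, 63]
ADD     → [62]
STORE 2 → []
PUSH 3  → [3]
PUSH 6  → [3, 6]
MUL     → [18]
PUSH 10 → [18, 10]
DIV     → [1]
STORE 1 → []
PUSH 3  → [3]
PUSH 7  → [3, 7]
ADD     → [10]
LOAD 2  → [10, 62]
SWAP    → [62, 10]
STORE 1 → [62]
STORE 2 → []
PUSH 78 → [78]
NEG     → [-78]
NEG     → [78]
PUSH 4  → [78, 4]
POP     → [78]
PUSH 3  → [78, 3]
OVER    → [78, 3, 78]
ROT     → [3, 78, 78]
LOAD 2  → [3, 78, 78, 62]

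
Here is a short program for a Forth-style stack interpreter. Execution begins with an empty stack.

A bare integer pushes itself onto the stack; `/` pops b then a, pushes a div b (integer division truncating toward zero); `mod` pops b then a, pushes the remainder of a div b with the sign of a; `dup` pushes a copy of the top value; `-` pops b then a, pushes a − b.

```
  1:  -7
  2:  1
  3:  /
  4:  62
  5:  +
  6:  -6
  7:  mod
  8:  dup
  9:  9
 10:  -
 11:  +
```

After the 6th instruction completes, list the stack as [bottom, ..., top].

-7 : -7
1  : -7 1
/  : -7
62 : -7 62
+  : 55
-6 : 55 -6

[55, -6]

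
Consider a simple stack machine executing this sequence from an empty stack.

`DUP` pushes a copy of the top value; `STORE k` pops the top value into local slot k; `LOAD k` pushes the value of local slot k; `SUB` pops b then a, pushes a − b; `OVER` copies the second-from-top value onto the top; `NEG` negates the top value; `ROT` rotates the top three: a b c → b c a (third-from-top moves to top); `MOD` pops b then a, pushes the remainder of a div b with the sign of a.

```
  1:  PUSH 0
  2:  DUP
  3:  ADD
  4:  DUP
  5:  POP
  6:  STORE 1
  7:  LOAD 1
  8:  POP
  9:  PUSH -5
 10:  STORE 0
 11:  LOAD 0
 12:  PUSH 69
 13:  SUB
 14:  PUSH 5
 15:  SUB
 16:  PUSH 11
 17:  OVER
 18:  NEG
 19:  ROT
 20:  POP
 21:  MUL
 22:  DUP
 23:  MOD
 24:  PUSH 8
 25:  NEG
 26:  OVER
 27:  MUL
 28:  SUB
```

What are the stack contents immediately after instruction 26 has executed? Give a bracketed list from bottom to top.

[0, -8, 0]

PUSH 0  -> 0
DUP     -> 0 0
ADD     -> 0
DUP     -> 0 0
POP     -> 0
STORE 1 -> (empty)
LOAD 1  -> 0
POP     -> (empty)
PUSH -5 -> -5
STORE 0 -> (empty)
LOAD 0  -> -5
PUSH 69 -> -5 69
SUB     -> -74
PUSH 5  -> -74 5
SUB     -> -79
PUSH 11 -> -79 11
OVER    -> -79 11 -79
NEG     -> -79 11 79
ROT     -> 11 79 -79
POP     -> 11 79
MUL     -> 869
DUP     -> 869 869
MOD     -> 0
PUSH 8  -> 0 8
NEG     -> 0 -8
OVER    -> 0 -8 0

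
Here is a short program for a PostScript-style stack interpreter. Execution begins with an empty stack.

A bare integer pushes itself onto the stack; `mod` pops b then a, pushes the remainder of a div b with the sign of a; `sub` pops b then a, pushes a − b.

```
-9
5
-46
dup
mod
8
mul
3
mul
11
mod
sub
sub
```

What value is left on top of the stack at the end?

-9  -> -9
5   -> -9 5
-46 -> -9 5 -46
dup -> -9 5 -46 -46
mod -> -9 5 0
8   -> -9 5 0 8
mul -> -9 5 0
3   -> -9 5 0 3
mul -> -9 5 0
11  -> -9 5 0 11
mod -> -9 5 0
sub -> -9 5
sub -> -14

-14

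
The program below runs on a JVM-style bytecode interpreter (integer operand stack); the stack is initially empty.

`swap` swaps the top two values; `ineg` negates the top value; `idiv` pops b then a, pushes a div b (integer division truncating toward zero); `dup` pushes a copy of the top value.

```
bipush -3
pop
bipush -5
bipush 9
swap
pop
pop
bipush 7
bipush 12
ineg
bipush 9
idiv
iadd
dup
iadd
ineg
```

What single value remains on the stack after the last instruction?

-12

bipush -3 -> [-3]
pop       -> []
bipush -5 -> [-5]
bipush 9  -> [-5, 9]
swap      -> [9, -5]
pop       -> [9]
pop       -> []
bipush 7  -> [7]
bipush 12 -> [7, 12]
ineg      -> [7, -12]
bipush 9  -> [7, -12, 9]
idiv      -> [7, -1]
iadd      -> [6]
dup       -> [6, 6]
iadd      -> [12]
ineg      -> [-12]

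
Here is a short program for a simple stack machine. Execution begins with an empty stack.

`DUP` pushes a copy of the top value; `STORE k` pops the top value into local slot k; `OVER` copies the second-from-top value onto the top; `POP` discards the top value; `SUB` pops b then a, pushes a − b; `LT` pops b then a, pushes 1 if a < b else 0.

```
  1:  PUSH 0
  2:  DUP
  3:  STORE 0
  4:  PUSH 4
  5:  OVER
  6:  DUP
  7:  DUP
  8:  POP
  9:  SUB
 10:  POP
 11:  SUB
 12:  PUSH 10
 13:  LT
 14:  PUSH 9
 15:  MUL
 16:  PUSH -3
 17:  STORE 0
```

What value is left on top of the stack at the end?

9

PUSH 0  -> 0
DUP     -> 0 0
STORE 0 -> 0
PUSH 4  -> 0 4
OVER    -> 0 4 0
DUP     -> 0 4 0 0
DUP     -> 0 4 0 0 0
POP     -> 0 4 0 0
SUB     -> 0 4 0
POP     -> 0 4
SUB     -> -4
PUSH 10 -> -4 10
LT      -> 1
PUSH 9  -> 1 9
MUL     -> 9
PUSH -3 -> 9 -3
STORE 0 -> 9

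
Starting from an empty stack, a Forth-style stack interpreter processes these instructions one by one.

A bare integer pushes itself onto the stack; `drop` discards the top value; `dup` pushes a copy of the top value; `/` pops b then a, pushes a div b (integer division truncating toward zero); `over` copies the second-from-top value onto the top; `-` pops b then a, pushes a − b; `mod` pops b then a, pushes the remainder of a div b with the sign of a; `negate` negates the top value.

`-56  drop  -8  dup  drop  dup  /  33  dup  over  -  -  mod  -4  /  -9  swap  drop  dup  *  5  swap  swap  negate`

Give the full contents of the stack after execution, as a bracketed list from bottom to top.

[81, -5]

-56    : [-56]
drop   : []
-8     : [-8]
dup    : [-8, -8]
drop   : [-8]
dup    : [-8, -8]
/      : [1]
33     : [1, 33]
dup    : [1, 33, 33]
over   : [1, 33, 33, 33]
-      : [1, 33, 0]
-      : [1, 33]
mod    : [1]
-4     : [1, -4]
/      : [0]
-9     : [0, -9]
swap   : [-9, 0]
drop   : [-9]
dup    : [-9, -9]
*      : [81]
5      : [81, 5]
swap   : [5, 81]
swap   : [81, 5]
negate : [81, -5]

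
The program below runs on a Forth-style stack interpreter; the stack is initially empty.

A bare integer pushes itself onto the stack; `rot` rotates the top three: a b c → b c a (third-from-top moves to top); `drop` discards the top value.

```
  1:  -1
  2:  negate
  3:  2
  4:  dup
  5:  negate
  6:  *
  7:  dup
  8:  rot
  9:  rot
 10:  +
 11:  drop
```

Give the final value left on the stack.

-1     -> -1
negate -> 1
2      -> 1 2
dup    -> 1 2 2
negate -> 1 2 -2
*      -> 1 -4
dup    -> 1 -4 -4
rot    -> -4 -4 1
rot    -> -4 1 -4
+      -> -4 -3
drop   -> -4

-4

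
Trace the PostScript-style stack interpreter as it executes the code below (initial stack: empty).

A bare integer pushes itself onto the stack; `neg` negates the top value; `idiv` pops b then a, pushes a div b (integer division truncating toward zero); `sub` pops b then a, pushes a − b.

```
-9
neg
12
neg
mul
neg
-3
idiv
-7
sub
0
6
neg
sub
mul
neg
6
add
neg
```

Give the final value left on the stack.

-180

-9   : [-9]
neg  : [9]
12   : [9, 12]
neg  : [9, -12]
mul  : [-108]
neg  : [108]
-3   : [108, -3]
idiv : [-36]
-7   : [-36, -7]
sub  : [-29]
0    : [-29, 0]
6    : [-29, 0, 6]
neg  : [-29, 0, -6]
sub  : [-29, 6]
mul  : [-174]
neg  : [174]
6    : [174, 6]
add  : [180]
neg  : [-180]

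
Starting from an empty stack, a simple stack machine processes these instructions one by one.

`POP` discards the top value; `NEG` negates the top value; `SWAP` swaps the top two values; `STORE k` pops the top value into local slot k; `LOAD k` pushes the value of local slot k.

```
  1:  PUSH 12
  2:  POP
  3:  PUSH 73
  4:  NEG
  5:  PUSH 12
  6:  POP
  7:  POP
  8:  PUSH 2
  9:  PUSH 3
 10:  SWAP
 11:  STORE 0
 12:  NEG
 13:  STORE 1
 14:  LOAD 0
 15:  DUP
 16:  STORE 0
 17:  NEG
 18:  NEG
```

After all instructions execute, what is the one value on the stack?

PUSH 12  12
POP      (empty)
PUSH 73  73
NEG      -73
PUSH 12  -73 12
POP      -73
POP      (empty)
PUSH 2   2
PUSH 3   2 3
SWAP     3 2
STORE 0  3
NEG      -3
STORE 1  (empty)
LOAD 0   2
DUP      2 2
STORE 0  2
NEG      -2
NEG      2

2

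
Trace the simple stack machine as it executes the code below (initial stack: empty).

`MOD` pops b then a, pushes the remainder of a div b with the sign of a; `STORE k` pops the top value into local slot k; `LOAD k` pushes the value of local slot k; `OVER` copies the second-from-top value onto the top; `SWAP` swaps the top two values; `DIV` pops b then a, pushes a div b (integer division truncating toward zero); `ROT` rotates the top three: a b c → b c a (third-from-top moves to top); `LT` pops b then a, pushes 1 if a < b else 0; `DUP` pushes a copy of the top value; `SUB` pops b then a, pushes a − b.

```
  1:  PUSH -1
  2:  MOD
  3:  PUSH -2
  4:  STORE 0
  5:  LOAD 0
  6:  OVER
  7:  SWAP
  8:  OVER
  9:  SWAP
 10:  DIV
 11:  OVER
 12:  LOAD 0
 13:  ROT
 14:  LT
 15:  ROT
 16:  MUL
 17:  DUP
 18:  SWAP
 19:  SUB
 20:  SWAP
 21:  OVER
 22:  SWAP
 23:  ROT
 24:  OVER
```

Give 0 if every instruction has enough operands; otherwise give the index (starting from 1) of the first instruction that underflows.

2

PUSH -1 : [-1]
MOD  — needs 2 operands, stack has 1 → underflow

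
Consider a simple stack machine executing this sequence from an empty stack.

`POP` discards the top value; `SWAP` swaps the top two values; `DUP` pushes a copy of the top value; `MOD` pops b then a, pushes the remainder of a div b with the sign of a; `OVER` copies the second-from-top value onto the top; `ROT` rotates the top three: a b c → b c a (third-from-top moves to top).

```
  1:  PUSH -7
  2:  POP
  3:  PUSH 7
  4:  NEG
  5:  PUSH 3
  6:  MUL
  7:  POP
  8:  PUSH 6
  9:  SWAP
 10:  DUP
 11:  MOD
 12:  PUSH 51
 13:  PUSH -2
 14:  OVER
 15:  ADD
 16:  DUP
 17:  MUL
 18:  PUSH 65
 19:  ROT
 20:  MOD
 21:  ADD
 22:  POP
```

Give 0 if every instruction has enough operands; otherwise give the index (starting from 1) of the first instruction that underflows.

9

PUSH -7 → -7
POP     → (empty)
PUSH 7  → 7
NEG     → -7
PUSH 3  → -7 3
MUL     → -21
POP     → (empty)
PUSH 6  → 6
SWAP  — needs 2 operands, stack has 1 → underflow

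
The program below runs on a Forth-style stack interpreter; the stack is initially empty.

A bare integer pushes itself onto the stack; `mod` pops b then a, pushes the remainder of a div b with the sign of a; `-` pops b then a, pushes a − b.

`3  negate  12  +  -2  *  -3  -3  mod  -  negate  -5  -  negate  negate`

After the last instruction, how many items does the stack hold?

1

3      → 3
negate → -3
12     → -3 12
+      → 9
-2     → 9 -2
*      → -18
-3     → -18 -3
-3     → -18 -3 -3
mod    → -18 0
-      → -18
negate → 18
-5     → 18 -5
-      → 23
negate → -23
negate → 23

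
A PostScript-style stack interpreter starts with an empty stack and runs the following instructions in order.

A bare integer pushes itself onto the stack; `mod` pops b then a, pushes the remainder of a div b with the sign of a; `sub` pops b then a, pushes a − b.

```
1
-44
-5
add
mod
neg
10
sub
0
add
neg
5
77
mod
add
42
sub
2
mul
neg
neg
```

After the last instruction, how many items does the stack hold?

1   : [1]
-44 : [1, -44]
-5  : [1, -44, -5]
add : [1, -49]
mod : [1]
neg : [-1]
10  : [-1, 10]
sub : [-11]
0   : [-11, 0]
add : [-11]
neg : [11]
5   : [11, 5]
77  : [11, 5, 77]
mod : [11, 5]
add : [16]
42  : [16, 42]
sub : [-26]
2   : [-26, 2]
mul : [-52]
neg : [52]
neg : [-52]

1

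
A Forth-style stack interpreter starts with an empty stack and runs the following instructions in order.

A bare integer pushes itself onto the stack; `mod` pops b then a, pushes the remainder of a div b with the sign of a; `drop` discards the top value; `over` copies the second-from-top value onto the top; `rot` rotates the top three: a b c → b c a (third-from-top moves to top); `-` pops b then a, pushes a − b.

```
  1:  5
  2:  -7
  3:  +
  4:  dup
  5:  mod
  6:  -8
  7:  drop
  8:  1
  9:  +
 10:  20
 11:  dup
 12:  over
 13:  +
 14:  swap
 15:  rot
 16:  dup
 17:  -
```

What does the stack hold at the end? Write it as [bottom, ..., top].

5    : [5]
-7   : [5, -7]
+    : [-2]
dup  : [-2, -2]
mod  : [0]
-8   : [0, -8]
drop : [0]
1    : [0, 1]
+    : [1]
20   : [1, 20]
dup  : [1, 20, 20]
over : [1, 20, 20, 20]
+    : [1, 20, 40]
swap : [1, 40, 20]
rot  : [40, 20, 1]
dup  : [40, 20, 1, 1]
-    : [40, 20, 0]

[40, 20, 0]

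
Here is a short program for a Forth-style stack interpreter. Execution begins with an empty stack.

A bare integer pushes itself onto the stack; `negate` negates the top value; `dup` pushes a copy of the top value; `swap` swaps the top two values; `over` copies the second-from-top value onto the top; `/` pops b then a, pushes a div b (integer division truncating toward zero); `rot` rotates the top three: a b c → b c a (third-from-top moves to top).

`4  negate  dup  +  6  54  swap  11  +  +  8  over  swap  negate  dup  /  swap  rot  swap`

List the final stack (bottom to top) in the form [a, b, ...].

4      : 4
negate : -4
dup    : -4 -4
+      : -8
6      : -8 6
54     : -8 6 54
swap   : -8 54 6
11     : -8 54 6 11
+      : -8 54 17
+      : -8 71
8      : -8 71 8
over   : -8 71 8 71
swap   : -8 71 71 8
negate : -8 71 71 -8
dup    : -8 71 71 -8 -8
/      : -8 71 71 1
swap   : -8 71 1 71
rot    : -8 1 71 71
swap   : -8 1 71 71

[-8, 1, 71, 71]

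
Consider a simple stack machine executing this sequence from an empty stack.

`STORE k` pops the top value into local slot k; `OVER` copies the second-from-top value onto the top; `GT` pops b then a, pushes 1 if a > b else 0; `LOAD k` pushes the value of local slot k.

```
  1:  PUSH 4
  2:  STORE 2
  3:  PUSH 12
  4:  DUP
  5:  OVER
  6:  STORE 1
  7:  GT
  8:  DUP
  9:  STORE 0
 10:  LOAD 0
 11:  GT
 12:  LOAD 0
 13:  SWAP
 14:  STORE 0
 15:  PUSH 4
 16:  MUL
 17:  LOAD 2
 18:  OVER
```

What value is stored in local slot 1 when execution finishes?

12

PUSH 4  → [4]
STORE 2 → []
PUSH 12 → [12]
DUP     → [12, 12]
OVER    → [12, 12, 12]
STORE 1 → [12, 12]
GT      → [0]
DUP     → [0, 0]
STORE 0 → [0]
LOAD 0  → [0, 0]
GT      → [0]
LOAD 0  → [0, 0]
SWAP    → [0, 0]
STORE 0 → [0]
PUSH 4  → [0, 4]
MUL     → [0]
LOAD 2  → [0, 4]
OVER    → [0, 4, 0]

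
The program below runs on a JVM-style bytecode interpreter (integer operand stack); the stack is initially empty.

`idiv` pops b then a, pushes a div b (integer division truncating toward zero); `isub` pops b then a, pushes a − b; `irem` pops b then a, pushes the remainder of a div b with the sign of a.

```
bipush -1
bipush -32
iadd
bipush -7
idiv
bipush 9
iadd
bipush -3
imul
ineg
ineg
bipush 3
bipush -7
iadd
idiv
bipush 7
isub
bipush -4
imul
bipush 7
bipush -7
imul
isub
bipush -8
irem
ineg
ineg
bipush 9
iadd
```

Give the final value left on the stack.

10

bipush -1  : -1
bipush -32 : -1 -32
iadd       : -33
bipush -7  : -33 -7
idiv       : 4
bipush 9   : 4 9
iadd       : 13
bipush -3  : 13 -3
imul       : -39
ineg       : 39
ineg       : -39
bipush 3   : -39 3
bipush -7  : -39 3 -7
iadd       : -39 -4
idiv       : 9
bipush 7   : 9 7
isub       : 2
bipush -4  : 2 -4
imul       : -8
bipush 7   : -8 7
bipush -7  : -8 7 -7
imul       : -8 -49
isub       : 41
bipush -8  : 41 -8
irem       : 1
ineg       : -1
ineg       : 1
bipush 9   : 1 9
iadd       : 10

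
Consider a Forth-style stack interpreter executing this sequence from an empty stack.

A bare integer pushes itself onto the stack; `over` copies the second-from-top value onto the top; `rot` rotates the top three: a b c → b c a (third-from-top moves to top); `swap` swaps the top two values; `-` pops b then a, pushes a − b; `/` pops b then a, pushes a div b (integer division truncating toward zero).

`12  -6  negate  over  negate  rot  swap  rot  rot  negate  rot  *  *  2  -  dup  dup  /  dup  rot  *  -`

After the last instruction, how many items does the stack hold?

12     → [12]
-6     → [12, -6]
negate → [12, 6]
over   → [12, 6, 12]
negate → [12, 6, -12]
rot    → [6, -12, 12]
swap   → [6, 12, -12]
rot    → [12, -12, 6]
rot    → [-12, 6, 12]
negate → [-12, 6, -12]
rot    → [6, -12, -12]
*      → [6, 144]
*      → [864]
2      → [864, 2]
-      → [862]
dup    → [862, 862]
dup    → [862, 862, 862]
/      → [862, 1]
dup    → [862, 1, 1]
rot    → [1, 1, 862]
*      → [1, 862]
-      → [-861]

1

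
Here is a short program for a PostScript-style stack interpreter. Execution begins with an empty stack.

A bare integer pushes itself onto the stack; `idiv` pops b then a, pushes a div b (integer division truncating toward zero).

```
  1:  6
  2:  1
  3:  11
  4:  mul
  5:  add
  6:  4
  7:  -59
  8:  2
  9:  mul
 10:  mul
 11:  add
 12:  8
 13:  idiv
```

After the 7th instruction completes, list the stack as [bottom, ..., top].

[17, 4, -59]

6   -> 6
1   -> 6 1
11  -> 6 1 11
mul -> 6 11
add -> 17
4   -> 17 4
-59 -> 17 4 -59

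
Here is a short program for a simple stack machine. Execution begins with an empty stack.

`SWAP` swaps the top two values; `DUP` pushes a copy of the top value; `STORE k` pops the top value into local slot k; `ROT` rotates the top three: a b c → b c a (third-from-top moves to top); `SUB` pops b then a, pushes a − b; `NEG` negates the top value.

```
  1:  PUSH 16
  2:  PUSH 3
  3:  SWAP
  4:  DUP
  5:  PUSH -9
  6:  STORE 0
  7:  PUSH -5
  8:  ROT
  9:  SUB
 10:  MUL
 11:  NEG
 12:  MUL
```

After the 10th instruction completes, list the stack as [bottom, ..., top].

[3, -336]

PUSH 16 → 16
PUSH 3  → 16 3
SWAP    → 3 16
DUP     → 3 16 16
PUSH -9 → 3 16 16 -9
STORE 0 → 3 16 16
PUSH -5 → 3 16 16 -5
ROT     → 3 16 -5 16
SUB     → 3 16 -21
MUL     → 3 -336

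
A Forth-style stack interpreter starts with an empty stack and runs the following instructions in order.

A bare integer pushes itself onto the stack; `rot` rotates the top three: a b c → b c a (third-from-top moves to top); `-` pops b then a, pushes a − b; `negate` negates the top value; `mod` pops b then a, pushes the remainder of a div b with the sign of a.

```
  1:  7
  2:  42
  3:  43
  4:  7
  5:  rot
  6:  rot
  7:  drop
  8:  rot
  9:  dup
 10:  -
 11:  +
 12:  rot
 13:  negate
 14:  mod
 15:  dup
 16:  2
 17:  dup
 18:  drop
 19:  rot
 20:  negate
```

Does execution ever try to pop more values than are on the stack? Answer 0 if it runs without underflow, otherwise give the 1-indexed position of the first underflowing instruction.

12

7     7
42    7 42
43    7 42 43
7     7 42 43 7
rot   7 43 7 42
rot   7 7 42 43
drop  7 7 42
rot   7 42 7
dup   7 42 7 7
-     7 42 0
+     7 42
rot  — needs 3 operands, stack has 2 → underflow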